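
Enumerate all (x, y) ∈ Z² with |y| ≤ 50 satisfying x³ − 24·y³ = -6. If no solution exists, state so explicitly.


The equation is x³ - 24y³ = -6. For fixed y, x³ = 24·y³ − 6, so a solution requires the RHS to be a perfect cube.
Strategy: iterate y from -50 to 50, compute RHS = 24·y³ − 6, and check whether it is a (positive or negative) perfect cube.
Check small values of y:
  y = 0: RHS = -6 is not a perfect cube.
  y = 1: RHS = 18 is not a perfect cube.
  y = -1: RHS = -30 is not a perfect cube.
  y = 2: RHS = 186 is not a perfect cube.
  y = -2: RHS = -198 is not a perfect cube.
  y = 3: RHS = 642 is not a perfect cube.
  y = -3: RHS = -654 is not a perfect cube.
Continuing the search up to |y| = 50 finds no solutions either.
No (x, y) in the scanned range satisfies the equation.

No integer solutions with |y| ≤ 50.


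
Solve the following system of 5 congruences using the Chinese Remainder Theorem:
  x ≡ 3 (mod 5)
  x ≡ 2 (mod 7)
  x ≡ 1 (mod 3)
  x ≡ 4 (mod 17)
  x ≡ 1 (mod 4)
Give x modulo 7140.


Product of moduli M = 5 · 7 · 3 · 17 · 4 = 7140.
Merge one congruence at a time:
  Start: x ≡ 3 (mod 5).
  Combine with x ≡ 2 (mod 7); new modulus lcm = 35.
    Write x = 3 + 5·t and substitute into x ≡ 2 (mod 7): 5·t ≡ 2 − 3 = -1 (mod 7).
    Reduce coefficients mod 7: 5·t ≡ 6 (mod 7).
    The inverse of 5 mod 7 is 3 (since 5·3 = 15 = 2·7 + 1), so t ≡ 3·6 = 18 ≡ 4 (mod 7).
    Then x = 3 + 5·4 = 23, valid modulo lcm(5, 7) = 35: x ≡ 23 (mod 35).
  Combine with x ≡ 1 (mod 3); new modulus lcm = 105.
    Write x = 23 + 35·t and substitute into x ≡ 1 (mod 3): 35·t ≡ 1 − 23 = -22 (mod 3).
    Reduce coefficients mod 3: 2·t ≡ 2 (mod 3).
    The inverse of 2 mod 3 is 2 (since 2·2 = 4 = 1·3 + 1), so t ≡ 2·2 = 4 ≡ 1 (mod 3).
    Then x = 23 + 35·1 = 58, valid modulo lcm(35, 3) = 105: x ≡ 58 (mod 105).
  Combine with x ≡ 4 (mod 17); new modulus lcm = 1785.
    Write x = 58 + 105·t and substitute into x ≡ 4 (mod 17): 105·t ≡ 4 − 58 = -54 (mod 17).
    Reduce coefficients mod 17: 3·t ≡ 14 (mod 17).
    The inverse of 3 mod 17 is 6 (since 3·6 = 18 = 1·17 + 1), so t ≡ 6·14 = 84 ≡ 16 (mod 17).
    Then x = 58 + 105·16 = 1738, valid modulo lcm(105, 17) = 1785: x ≡ 1738 (mod 1785).
  Combine with x ≡ 1 (mod 4); new modulus lcm = 7140.
    Write x = 1738 + 1785·t and substitute into x ≡ 1 (mod 4): 1785·t ≡ 1 − 1738 = -1737 (mod 4).
    Reduce coefficients mod 4: 1·t ≡ 3 (mod 4).
    So t ≡ 3 (mod 4).
    Then x = 1738 + 1785·3 = 7093, valid modulo lcm(1785, 4) = 7140: x ≡ 7093 (mod 7140).
Verify against each original: 7093 mod 5 = 3, 7093 mod 7 = 2, 7093 mod 3 = 1, 7093 mod 17 = 4, 7093 mod 4 = 1.

x ≡ 7093 (mod 7140).


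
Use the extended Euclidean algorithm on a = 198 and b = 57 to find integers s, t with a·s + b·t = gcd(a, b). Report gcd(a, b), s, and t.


Euclidean algorithm on (198, 57) — divide until remainder is 0:
  198 = 3 · 57 + 27
  57 = 2 · 27 + 3
  27 = 9 · 3 + 0
gcd(198, 57) = 3.
Track Bezout coefficients alongside the remainders: start with r₀ = 198 = a·1 + b·0 (s = 1, t = 0) and r₁ = 57 = a·0 + b·1 (s = 0, t = 1); each new remainder r_{k+1} = r_{k-1} − q_k·r_k inherits s_{k+1} = s_{k-1} − q_k·s_k, t_{k+1} = t_{k-1} − q_k·t_k, so r_k = a·s_k + b·t_k at every step:
  q = 3: r = 27, s = 1 − 3·0 = 1, t = 0 − 3·1 = -3  (check: 198·1 + 57·(-3) = 27)
  q = 2: r = 3, s = 0 − 2·1 = -2, t = 1 − 2·(-3) = 7  (check: 198·(-2) + 57·7 = 3)
The row with r = 3 (the gcd) gives the Bezout coefficients s = -2, t = 7.
Result: 198 · (-2) + 57 · (7) = 3.

gcd(198, 57) = 3; s = -2, t = 7 (check: 198·(-2) + 57·7 = 3).


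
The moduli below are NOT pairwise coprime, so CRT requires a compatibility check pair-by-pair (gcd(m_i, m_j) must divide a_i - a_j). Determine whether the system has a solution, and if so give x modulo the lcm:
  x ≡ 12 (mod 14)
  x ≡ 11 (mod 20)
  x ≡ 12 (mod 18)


Moduli 14, 20, 18 are not pairwise coprime, so CRT works modulo lcm(m_i) when all pairwise compatibility conditions hold.
Pairwise compatibility: gcd(m_i, m_j) must divide a_i - a_j for every pair.
Merge one congruence at a time:
  Start: x ≡ 12 (mod 14).
  Combine with x ≡ 11 (mod 20): gcd(14, 20) = 2, and 11 - 12 = -1 is NOT divisible by 2.
    ⇒ system is inconsistent (no integer solution).

No solution (the system is inconsistent).


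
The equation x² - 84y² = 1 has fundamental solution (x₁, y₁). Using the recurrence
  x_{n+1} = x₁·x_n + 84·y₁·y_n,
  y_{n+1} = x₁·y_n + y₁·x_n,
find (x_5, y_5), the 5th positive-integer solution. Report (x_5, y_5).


Step 1: Find the fundamental solution (x₁, y₁) of x² - 84y² = 1.
  Expand √84 as a continued fraction. a₀ = ⌊√84⌋ = 9; iterate m_{k+1} = d_k·a_k − m_k, d_{k+1} = (84 − m_{k+1}²)/d_k, a_{k+1} = ⌊(a₀ + m_{k+1})/d_{k+1}⌋ (starting m₀ = 0, d₀ = 1), with convergents p_k = a_k·p_{k-1} + p_{k-2}, q_k = a_k·q_{k-1} + q_{k-2} (p₋₁ = 1, q₋₁ = 0):
  k = 0: a₀ = 9; p₀/q₀ = 9/1; p₀² − 84·q₀² = 81 − 84 = -3.
  k = 1: m = 9, d = 3, a = ⌊(9 + 9)/3⌋ = 6; p/q = (6·9 + 1)/(6·1 + 0) = 55/6; p² − 84·q² = 3025 − 3024 = 1.
  The first convergent with p² − 84·q² = 1 gives the fundamental solution (x₁, y₁) = (55, 6).
Step 2: Apply the recurrence (x_{n+1}, y_{n+1}) = (x₁x_n + 84y₁y_n, x₁y_n + y₁x_n) repeatedly.
  From (x_1, y_1) = (55, 6): x_2 = 55·55 + 84·6·6 = 6049; y_2 = 55·6 + 6·55 = 660.
  From (x_2, y_2) = (6049, 660): x_3 = 55·6049 + 84·6·660 = 665335; y_3 = 55·660 + 6·6049 = 72594.
  From (x_3, y_3) = (665335, 72594): x_4 = 55·665335 + 84·6·72594 = 73180801; y_4 = 55·72594 + 6·665335 = 7984680.
  From (x_4, y_4) = (73180801, 7984680): x_5 = 55·73180801 + 84·6·7984680 = 8049222775; y_5 = 55·7984680 + 6·73180801 = 878242206.
Step 3: Verify x_5² - 84·y_5² = 64789987281578700625 - 64789987281578700624 = 1 (should be 1). ✓

(x_1, y_1) = (55, 6); (x_5, y_5) = (8049222775, 878242206).


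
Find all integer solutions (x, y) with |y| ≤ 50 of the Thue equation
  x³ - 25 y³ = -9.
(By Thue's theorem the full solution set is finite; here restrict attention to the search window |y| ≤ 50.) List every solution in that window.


The equation is x³ - 25y³ = -9. For fixed y, x³ = 25·y³ − 9, so a solution requires the RHS to be a perfect cube.
Strategy: iterate y from -50 to 50, compute RHS = 25·y³ − 9, and check whether it is a (positive or negative) perfect cube.
Check small values of y:
  y = 0: RHS = -9 is not a perfect cube.
  y = 1: RHS = 16 is not a perfect cube.
  y = -1: RHS = -34 is not a perfect cube.
  y = 2: RHS = 191 is not a perfect cube.
  y = -2: RHS = -209 is not a perfect cube.
  y = 3: RHS = 666 is not a perfect cube.
  y = -3: RHS = -684 is not a perfect cube.
Continuing the search up to |y| = 50 finds no solutions either.
No (x, y) in the scanned range satisfies the equation.

No integer solutions with |y| ≤ 50.


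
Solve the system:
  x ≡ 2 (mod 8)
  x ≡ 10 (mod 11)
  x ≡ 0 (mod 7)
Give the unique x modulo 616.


Moduli 8, 11, 7 are pairwise coprime; by CRT there is a unique solution modulo M = 8 · 11 · 7 = 616.
Solve pairwise, accumulating the modulus:
  Start with x ≡ 2 (mod 8).
  Combine with x ≡ 10 (mod 11): since gcd(8, 11) = 1, we get a unique residue mod 88.
    Write x = 2 + 8·t and substitute into x ≡ 10 (mod 11): 8·t ≡ 10 − 2 = 8 (mod 11).
    The inverse of 8 mod 11 is 7 (since 8·7 = 56 = 5·11 + 1), so t ≡ 7·8 = 56 ≡ 1 (mod 11).
    Then x = 2 + 8·1 = 10, valid modulo lcm(8, 11) = 88: x ≡ 10 (mod 88).
  Combine with x ≡ 0 (mod 7): since gcd(88, 7) = 1, we get a unique residue mod 616.
    Write x = 10 + 88·t and substitute into x ≡ 0 (mod 7): 88·t ≡ 0 − 10 = -10 (mod 7).
    Reduce coefficients mod 7: 4·t ≡ 4 (mod 7).
    The inverse of 4 mod 7 is 2 (since 4·2 = 8 = 1·7 + 1), so t ≡ 2·4 = 8 ≡ 1 (mod 7).
    Then x = 10 + 88·1 = 98, valid modulo lcm(88, 7) = 616: x ≡ 98 (mod 616).
Verify: 98 mod 8 = 2 ✓, 98 mod 11 = 10 ✓, 98 mod 7 = 0 ✓.

x ≡ 98 (mod 616).


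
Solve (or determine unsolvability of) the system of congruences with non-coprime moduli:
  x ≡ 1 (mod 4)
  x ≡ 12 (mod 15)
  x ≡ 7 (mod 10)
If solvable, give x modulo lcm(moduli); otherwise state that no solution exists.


Moduli 4, 15, 10 are not pairwise coprime, so CRT works modulo lcm(m_i) when all pairwise compatibility conditions hold.
Pairwise compatibility: gcd(m_i, m_j) must divide a_i - a_j for every pair.
Merge one congruence at a time:
  Start: x ≡ 1 (mod 4).
  Combine with x ≡ 12 (mod 15): gcd(4, 15) = 1; 12 - 1 = 11, which IS divisible by 1, so compatible.
    Write x = 1 + 4·t and substitute into x ≡ 12 (mod 15): 4·t ≡ 12 − 1 = 11 (mod 15).
    The inverse of 4 mod 15 is 4 (since 4·4 = 16 = 1·15 + 1), so t ≡ 4·11 = 44 ≡ 14 (mod 15).
    Then x = 1 + 4·14 = 57, valid modulo lcm(4, 15) = 60: x ≡ 57 (mod 60).
  Combine with x ≡ 7 (mod 10): gcd(60, 10) = 10; 7 - 57 = -50, which IS divisible by 10, so compatible.
    Write x = 57 + 60·t and substitute into x ≡ 7 (mod 10): 60·t ≡ 7 − 57 = -50 (mod 10).
    Divide the congruence (and modulus) by g = 10: 6·t ≡ -5 (mod 1).
    Modulo 1 every t works; take t = 0.
    Then x = 57 + 60·0 = 57, valid modulo lcm(60, 10) = 60: x ≡ 57 (mod 60).
Verify: 57 mod 4 = 1, 57 mod 15 = 12, 57 mod 10 = 7.

x ≡ 57 (mod 60).


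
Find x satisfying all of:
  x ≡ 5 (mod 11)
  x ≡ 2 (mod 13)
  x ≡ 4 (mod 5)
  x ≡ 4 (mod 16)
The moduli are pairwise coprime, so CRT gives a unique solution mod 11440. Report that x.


Product of moduli M = 11 · 13 · 5 · 16 = 11440.
Merge one congruence at a time:
  Start: x ≡ 5 (mod 11).
  Combine with x ≡ 2 (mod 13); new modulus lcm = 143.
    Write x = 5 + 11·t and substitute into x ≡ 2 (mod 13): 11·t ≡ 2 − 5 = -3 (mod 13).
    Reduce coefficients mod 13: 11·t ≡ 10 (mod 13).
    The inverse of 11 mod 13 is 6 (since 11·6 = 66 = 5·13 + 1), so t ≡ 6·10 = 60 ≡ 8 (mod 13).
    Then x = 5 + 11·8 = 93, valid modulo lcm(11, 13) = 143: x ≡ 93 (mod 143).
  Combine with x ≡ 4 (mod 5); new modulus lcm = 715.
    Write x = 93 + 143·t and substitute into x ≡ 4 (mod 5): 143·t ≡ 4 − 93 = -89 (mod 5).
    Reduce coefficients mod 5: 3·t ≡ 1 (mod 5).
    The inverse of 3 mod 5 is 2 (since 3·2 = 6 = 1·5 + 1), so t ≡ 2·1 = 2 ≡ 2 (mod 5).
    Then x = 93 + 143·2 = 379, valid modulo lcm(143, 5) = 715: x ≡ 379 (mod 715).
  Combine with x ≡ 4 (mod 16); new modulus lcm = 11440.
    Write x = 379 + 715·t and substitute into x ≡ 4 (mod 16): 715·t ≡ 4 − 379 = -375 (mod 16).
    Reduce coefficients mod 16: 11·t ≡ 9 (mod 16).
    The inverse of 11 mod 16 is 3 (since 11·3 = 33 = 2·16 + 1), so t ≡ 3·9 = 27 ≡ 11 (mod 16).
    Then x = 379 + 715·11 = 8244, valid modulo lcm(715, 16) = 11440: x ≡ 8244 (mod 11440).
Verify against each original: 8244 mod 11 = 5, 8244 mod 13 = 2, 8244 mod 5 = 4, 8244 mod 16 = 4.

x ≡ 8244 (mod 11440).


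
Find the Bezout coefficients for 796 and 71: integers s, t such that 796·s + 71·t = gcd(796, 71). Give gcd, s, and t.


Euclidean algorithm on (796, 71) — divide until remainder is 0:
  796 = 11 · 71 + 15
  71 = 4 · 15 + 11
  15 = 1 · 11 + 4
  11 = 2 · 4 + 3
  4 = 1 · 3 + 1
  3 = 3 · 1 + 0
gcd(796, 71) = 1.
Track Bezout coefficients alongside the remainders: start with r₀ = 796 = a·1 + b·0 (s = 1, t = 0) and r₁ = 71 = a·0 + b·1 (s = 0, t = 1); each new remainder r_{k+1} = r_{k-1} − q_k·r_k inherits s_{k+1} = s_{k-1} − q_k·s_k, t_{k+1} = t_{k-1} − q_k·t_k, so r_k = a·s_k + b·t_k at every step:
  q = 11: r = 15, s = 1 − 11·0 = 1, t = 0 − 11·1 = -11  (check: 796·1 + 71·(-11) = 15)
  q = 4: r = 11, s = 0 − 4·1 = -4, t = 1 − 4·(-11) = 45  (check: 796·(-4) + 71·45 = 11)
  q = 1: r = 4, s = 1 − 1·(-4) = 5, t = -11 − 1·45 = -56  (check: 796·5 + 71·(-56) = 4)
  q = 2: r = 3, s = -4 − 2·5 = -14, t = 45 − 2·(-56) = 157  (check: 796·(-14) + 71·157 = 3)
  q = 1: r = 1, s = 5 − 1·(-14) = 19, t = -56 − 1·157 = -213  (check: 796·19 + 71·(-213) = 1)
The row with r = 1 (the gcd) gives the Bezout coefficients s = 19, t = -213.
Result: 796 · (19) + 71 · (-213) = 1.

gcd(796, 71) = 1; s = 19, t = -213 (check: 796·19 + 71·(-213) = 1).


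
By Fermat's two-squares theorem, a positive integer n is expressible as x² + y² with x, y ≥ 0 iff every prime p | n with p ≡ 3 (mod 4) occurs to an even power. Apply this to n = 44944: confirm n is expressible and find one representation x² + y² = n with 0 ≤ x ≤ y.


Step 1: Factor n = 44944 = 2^4 · 53^2.
Step 2: Check the mod-4 condition on each prime factor: 2 = 2 (special); 53 ≡ 1 (mod 4), exponent 2.
All primes ≡ 3 (mod 4) appear to even exponent (or don't appear), so by the two-squares theorem n IS expressible as a sum of two squares.
Step 3: Build a representation. Group n = k² · m with k = 4 and m = 53 · 53 = 2809 (a product of primes ≡ 1 (mod 4)); a representation of m scales to one of n via (k·x)² + (k·y)² = k²(x² + y²). Each prime p ≡ 1 (mod 4) is itself a sum of two squares; find a² by testing p − a² for a perfect square:
  53: 53 − 1² = 52, 53 − 2² = 49 = 7² ⇒ 53 = 2² + 7².
  Combine using the Brahmagupta–Fibonacci identity (a² + b²)(c² + d²) = (ac − bd)² + (ad + bc)² = (ac + bd)² + (ad − bc)²:
  53 · 53 = 2809: from (2² + 7²)(2² + 7²), take (2·2 − 7·7, 2·7 + 7·2) = (4 − 49, 14 + 14) = (-45, 28); dropping signs (only squares matter) gives (45, 28); check 45² + 28² = 2025 + 784 = 2809 ✓.
  Scale by k = 4: (4·45, 4·28) = (180, 112).
Step 4: Order so x ≤ y and verify: 112² + 180² = 12544 + 32400 = 44944 = n. ✓

n = 44944 = 112² + 180² (one valid representation with x ≤ y).


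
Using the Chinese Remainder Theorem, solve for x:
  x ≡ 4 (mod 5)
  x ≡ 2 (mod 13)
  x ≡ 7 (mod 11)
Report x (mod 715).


Moduli 5, 13, 11 are pairwise coprime; by CRT there is a unique solution modulo M = 5 · 13 · 11 = 715.
Solve pairwise, accumulating the modulus:
  Start with x ≡ 4 (mod 5).
  Combine with x ≡ 2 (mod 13): since gcd(5, 13) = 1, we get a unique residue mod 65.
    Write x = 4 + 5·t and substitute into x ≡ 2 (mod 13): 5·t ≡ 2 − 4 = -2 (mod 13).
    Reduce coefficients mod 13: 5·t ≡ 11 (mod 13).
    The inverse of 5 mod 13 is 8 (since 5·8 = 40 = 3·13 + 1), so t ≡ 8·11 = 88 ≡ 10 (mod 13).
    Then x = 4 + 5·10 = 54, valid modulo lcm(5, 13) = 65: x ≡ 54 (mod 65).
  Combine with x ≡ 7 (mod 11): since gcd(65, 11) = 1, we get a unique residue mod 715.
    Write x = 54 + 65·t and substitute into x ≡ 7 (mod 11): 65·t ≡ 7 − 54 = -47 (mod 11).
    Reduce coefficients mod 11: 10·t ≡ 8 (mod 11).
    The inverse of 10 mod 11 is 10 (since 10·10 = 100 = 9·11 + 1), so t ≡ 10·8 = 80 ≡ 3 (mod 11).
    Then x = 54 + 65·3 = 249, valid modulo lcm(65, 11) = 715: x ≡ 249 (mod 715).
Verify: 249 mod 5 = 4 ✓, 249 mod 13 = 2 ✓, 249 mod 11 = 7 ✓.

x ≡ 249 (mod 715).


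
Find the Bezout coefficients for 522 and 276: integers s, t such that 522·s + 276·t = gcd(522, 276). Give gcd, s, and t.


Euclidean algorithm on (522, 276) — divide until remainder is 0:
  522 = 1 · 276 + 246
  276 = 1 · 246 + 30
  246 = 8 · 30 + 6
  30 = 5 · 6 + 0
gcd(522, 276) = 6.
Track Bezout coefficients alongside the remainders: start with r₀ = 522 = a·1 + b·0 (s = 1, t = 0) and r₁ = 276 = a·0 + b·1 (s = 0, t = 1); each new remainder r_{k+1} = r_{k-1} − q_k·r_k inherits s_{k+1} = s_{k-1} − q_k·s_k, t_{k+1} = t_{k-1} − q_k·t_k, so r_k = a·s_k + b·t_k at every step:
  q = 1: r = 246, s = 1 − 1·0 = 1, t = 0 − 1·1 = -1  (check: 522·1 + 276·(-1) = 246)
  q = 1: r = 30, s = 0 − 1·1 = -1, t = 1 − 1·(-1) = 2  (check: 522·(-1) + 276·2 = 30)
  q = 8: r = 6, s = 1 − 8·(-1) = 9, t = -1 − 8·2 = -17  (check: 522·9 + 276·(-17) = 6)
The row with r = 6 (the gcd) gives the Bezout coefficients s = 9, t = -17.
Result: 522 · (9) + 276 · (-17) = 6.

gcd(522, 276) = 6; s = 9, t = -17 (check: 522·9 + 276·(-17) = 6).


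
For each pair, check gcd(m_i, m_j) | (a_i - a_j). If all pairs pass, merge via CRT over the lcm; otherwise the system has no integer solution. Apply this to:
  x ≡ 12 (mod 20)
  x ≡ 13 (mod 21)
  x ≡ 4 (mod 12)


Moduli 20, 21, 12 are not pairwise coprime, so CRT works modulo lcm(m_i) when all pairwise compatibility conditions hold.
Pairwise compatibility: gcd(m_i, m_j) must divide a_i - a_j for every pair.
Merge one congruence at a time:
  Start: x ≡ 12 (mod 20).
  Combine with x ≡ 13 (mod 21): gcd(20, 21) = 1; 13 - 12 = 1, which IS divisible by 1, so compatible.
    Write x = 12 + 20·t and substitute into x ≡ 13 (mod 21): 20·t ≡ 13 − 12 = 1 (mod 21).
    The inverse of 20 mod 21 is 20 (since 20·20 = 400 = 19·21 + 1), so t ≡ 20·1 = 20 ≡ 20 (mod 21).
    Then x = 12 + 20·20 = 412, valid modulo lcm(20, 21) = 420: x ≡ 412 (mod 420).
  Combine with x ≡ 4 (mod 12): gcd(420, 12) = 12; 4 - 412 = -408, which IS divisible by 12, so compatible.
    Write x = 412 + 420·t and substitute into x ≡ 4 (mod 12): 420·t ≡ 4 − 412 = -408 (mod 12).
    Divide the congruence (and modulus) by g = 12: 35·t ≡ -34 (mod 1).
    Modulo 1 every t works; take t = 0.
    Then x = 412 + 420·0 = 412, valid modulo lcm(420, 12) = 420: x ≡ 412 (mod 420).
Verify: 412 mod 20 = 12, 412 mod 21 = 13, 412 mod 12 = 4.

x ≡ 412 (mod 420).


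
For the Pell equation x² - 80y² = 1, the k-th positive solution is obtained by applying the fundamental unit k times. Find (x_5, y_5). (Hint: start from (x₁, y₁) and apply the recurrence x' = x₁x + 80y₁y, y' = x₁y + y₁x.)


Step 1: Find the fundamental solution (x₁, y₁) of x² - 80y² = 1.
  Expand √80 as a continued fraction. a₀ = ⌊√80⌋ = 8; iterate m_{k+1} = d_k·a_k − m_k, d_{k+1} = (80 − m_{k+1}²)/d_k, a_{k+1} = ⌊(a₀ + m_{k+1})/d_{k+1}⌋ (starting m₀ = 0, d₀ = 1), with convergents p_k = a_k·p_{k-1} + p_{k-2}, q_k = a_k·q_{k-1} + q_{k-2} (p₋₁ = 1, q₋₁ = 0):
  k = 0: a₀ = 8; p₀/q₀ = 8/1; p₀² − 80·q₀² = 64 − 80 = -16.
  k = 1: m = 8, d = 16, a = ⌊(8 + 8)/16⌋ = 1; p/q = (1·8 + 1)/(1·1 + 0) = 9/1; p² − 80·q² = 81 − 80 = 1.
  The first convergent with p² − 80·q² = 1 gives the fundamental solution (x₁, y₁) = (9, 1).
Step 2: Apply the recurrence (x_{n+1}, y_{n+1}) = (x₁x_n + 80y₁y_n, x₁y_n + y₁x_n) repeatedly.
  From (x_1, y_1) = (9, 1): x_2 = 9·9 + 80·1·1 = 161; y_2 = 9·1 + 1·9 = 18.
  From (x_2, y_2) = (161, 18): x_3 = 9·161 + 80·1·18 = 2889; y_3 = 9·18 + 1·161 = 323.
  From (x_3, y_3) = (2889, 323): x_4 = 9·2889 + 80·1·323 = 51841; y_4 = 9·323 + 1·2889 = 5796.
  From (x_4, y_4) = (51841, 5796): x_5 = 9·51841 + 80·1·5796 = 930249; y_5 = 9·5796 + 1·51841 = 104005.
Step 3: Verify x_5² - 80·y_5² = 865363202001 - 865363202000 = 1 (should be 1). ✓

(x_1, y_1) = (9, 1); (x_5, y_5) = (930249, 104005).


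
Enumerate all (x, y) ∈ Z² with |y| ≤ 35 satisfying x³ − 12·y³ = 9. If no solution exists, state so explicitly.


The equation is x³ - 12y³ = 9. For fixed y, x³ = 12·y³ + 9, so a solution requires the RHS to be a perfect cube.
Strategy: iterate y from -35 to 35, compute RHS = 12·y³ + 9, and check whether it is a (positive or negative) perfect cube.
Check small values of y:
  y = 0: RHS = 9 is not a perfect cube.
  y = 1: RHS = 21 is not a perfect cube.
  y = -1: RHS = -3 is not a perfect cube.
  y = 2: RHS = 105 is not a perfect cube.
  y = -2: RHS = -87 is not a perfect cube.
  y = 3: RHS = 333 is not a perfect cube.
  y = -3: RHS = -315 is not a perfect cube.
Continuing the search up to |y| = 35 finds no solutions either.
No (x, y) in the scanned range satisfies the equation.

No integer solutions with |y| ≤ 35.


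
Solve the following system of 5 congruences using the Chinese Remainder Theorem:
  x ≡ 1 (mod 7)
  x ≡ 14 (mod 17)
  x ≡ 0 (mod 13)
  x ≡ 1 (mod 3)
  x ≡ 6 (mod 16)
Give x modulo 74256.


Product of moduli M = 7 · 17 · 13 · 3 · 16 = 74256.
Merge one congruence at a time:
  Start: x ≡ 1 (mod 7).
  Combine with x ≡ 14 (mod 17); new modulus lcm = 119.
    Write x = 1 + 7·t and substitute into x ≡ 14 (mod 17): 7·t ≡ 14 − 1 = 13 (mod 17).
    The inverse of 7 mod 17 is 5 (since 7·5 = 35 = 2·17 + 1), so t ≡ 5·13 = 65 ≡ 14 (mod 17).
    Then x = 1 + 7·14 = 99, valid modulo lcm(7, 17) = 119: x ≡ 99 (mod 119).
  Combine with x ≡ 0 (mod 13); new modulus lcm = 1547.
    Write x = 99 + 119·t and substitute into x ≡ 0 (mod 13): 119·t ≡ 0 − 99 = -99 (mod 13).
    Reduce coefficients mod 13: 2·t ≡ 5 (mod 13).
    The inverse of 2 mod 13 is 7 (since 2·7 = 14 = 1·13 + 1), so t ≡ 7·5 = 35 ≡ 9 (mod 13).
    Then x = 99 + 119·9 = 1170, valid modulo lcm(119, 13) = 1547: x ≡ 1170 (mod 1547).
  Combine with x ≡ 1 (mod 3); new modulus lcm = 4641.
    Write x = 1170 + 1547·t and substitute into x ≡ 1 (mod 3): 1547·t ≡ 1 − 1170 = -1169 (mod 3).
    Reduce coefficients mod 3: 2·t ≡ 1 (mod 3).
    The inverse of 2 mod 3 is 2 (since 2·2 = 4 = 1·3 + 1), so t ≡ 2·1 = 2 ≡ 2 (mod 3).
    Then x = 1170 + 1547·2 = 4264, valid modulo lcm(1547, 3) = 4641: x ≡ 4264 (mod 4641).
  Combine with x ≡ 6 (mod 16); new modulus lcm = 74256.
    Write x = 4264 + 4641·t and substitute into x ≡ 6 (mod 16): 4641·t ≡ 6 − 4264 = -4258 (mod 16).
    Reduce coefficients mod 16: 1·t ≡ 14 (mod 16).
    So t ≡ 14 (mod 16).
    Then x = 4264 + 4641·14 = 69238, valid modulo lcm(4641, 16) = 74256: x ≡ 69238 (mod 74256).
Verify against each original: 69238 mod 7 = 1, 69238 mod 17 = 14, 69238 mod 13 = 0, 69238 mod 3 = 1, 69238 mod 16 = 6.

x ≡ 69238 (mod 74256).


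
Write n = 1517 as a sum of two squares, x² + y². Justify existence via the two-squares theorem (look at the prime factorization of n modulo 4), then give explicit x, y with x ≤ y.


Step 1: Factor n = 1517 = 37 · 41.
Step 2: Check the mod-4 condition on each prime factor: 37 ≡ 1 (mod 4), exponent 1; 41 ≡ 1 (mod 4), exponent 1.
All primes ≡ 3 (mod 4) appear to even exponent (or don't appear), so by the two-squares theorem n IS expressible as a sum of two squares.
Step 3: Build a representation. Here n = 37 · 41 is a product of primes ≡ 1 (mod 4). Each prime p ≡ 1 (mod 4) is itself a sum of two squares; find a² by testing p − a² for a perfect square:
  37: 37 − 1² = 36 = 6² ⇒ 37 = 1² + 6².
  41: 41 − 1² = 40, 41 − 2² = 37, 41 − 3² = 32, 41 − 4² = 25 = 5² ⇒ 41 = 4² + 5².
  Combine using the Brahmagupta–Fibonacci identity (a² + b²)(c² + d²) = (ac − bd)² + (ad + bc)² = (ac + bd)² + (ad − bc)²:
  37 · 41 = 1517: from (1² + 6²)(4² + 5²), take (1·4 − 6·5, 1·5 + 6·4) = (4 − 30, 5 + 24) = (-26, 29); dropping signs (only squares matter) gives (26, 29); check 26² + 29² = 676 + 841 = 1517 ✓.
Step 4: Order so x ≤ y and verify: 26² + 29² = 676 + 841 = 1517 = n. ✓

n = 1517 = 26² + 29² (one valid representation with x ≤ y).


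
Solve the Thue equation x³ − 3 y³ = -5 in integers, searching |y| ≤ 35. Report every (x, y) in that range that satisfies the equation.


The equation is x³ - 3y³ = -5. For fixed y, x³ = 3·y³ − 5, so a solution requires the RHS to be a perfect cube.
Strategy: iterate y from -35 to 35, compute RHS = 3·y³ − 5, and check whether it is a (positive or negative) perfect cube.
Check small values of y:
  y = 0: RHS = -5 is not a perfect cube.
  y = 1: RHS = -2 is not a perfect cube.
  y = -1: RHS = -8 = (-2)³ ⇒ x = -2 works.
  y = 2: RHS = 19 is not a perfect cube.
  y = -2: RHS = -29 is not a perfect cube.
  y = 3: RHS = 76 is not a perfect cube.
  y = -3: RHS = -86 is not a perfect cube.
Continuing the search up to |y| = 35 finds no further solutions beyond those listed.
Collected solutions: (-2, -1).

Solutions (with |y| ≤ 35): (-2, -1).


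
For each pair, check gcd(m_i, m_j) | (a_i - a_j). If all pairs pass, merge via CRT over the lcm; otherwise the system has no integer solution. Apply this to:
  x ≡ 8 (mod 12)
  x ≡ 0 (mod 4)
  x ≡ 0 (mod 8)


Moduli 12, 4, 8 are not pairwise coprime, so CRT works modulo lcm(m_i) when all pairwise compatibility conditions hold.
Pairwise compatibility: gcd(m_i, m_j) must divide a_i - a_j for every pair.
Merge one congruence at a time:
  Start: x ≡ 8 (mod 12).
  Combine with x ≡ 0 (mod 4): gcd(12, 4) = 4; 0 - 8 = -8, which IS divisible by 4, so compatible.
    Write x = 8 + 12·t and substitute into x ≡ 0 (mod 4): 12·t ≡ 0 − 8 = -8 (mod 4).
    Divide the congruence (and modulus) by g = 4: 3·t ≡ -2 (mod 1).
    Modulo 1 every t works; take t = 0.
    Then x = 8 + 12·0 = 8, valid modulo lcm(12, 4) = 12: x ≡ 8 (mod 12).
  Combine with x ≡ 0 (mod 8): gcd(12, 8) = 4; 0 - 8 = -8, which IS divisible by 4, so compatible.
    Write x = 8 + 12·t and substitute into x ≡ 0 (mod 8): 12·t ≡ 0 − 8 = -8 (mod 8).
    Divide the congruence (and modulus) by g = 4: 3·t ≡ -2 (mod 2).
    Reduce coefficients mod 2: 1·t ≡ 0 (mod 2).
    So t ≡ 0 (mod 2).
    Then x = 8 + 12·0 = 8, valid modulo lcm(12, 8) = 24: x ≡ 8 (mod 24).
Verify: 8 mod 12 = 8, 8 mod 4 = 0, 8 mod 8 = 0.

x ≡ 8 (mod 24).


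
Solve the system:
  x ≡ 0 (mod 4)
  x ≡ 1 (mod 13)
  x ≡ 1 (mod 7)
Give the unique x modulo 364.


Moduli 4, 13, 7 are pairwise coprime; by CRT there is a unique solution modulo M = 4 · 13 · 7 = 364.
Solve pairwise, accumulating the modulus:
  Start with x ≡ 0 (mod 4).
  Combine with x ≡ 1 (mod 13): since gcd(4, 13) = 1, we get a unique residue mod 52.
    Write x = 0 + 4·t and substitute into x ≡ 1 (mod 13): 4·t ≡ 1 − 0 = 1 (mod 13).
    The inverse of 4 mod 13 is 10 (since 4·10 = 40 = 3·13 + 1), so t ≡ 10·1 = 10 ≡ 10 (mod 13).
    Then x = 0 + 4·10 = 40, valid modulo lcm(4, 13) = 52: x ≡ 40 (mod 52).
  Combine with x ≡ 1 (mod 7): since gcd(52, 7) = 1, we get a unique residue mod 364.
    Write x = 40 + 52·t and substitute into x ≡ 1 (mod 7): 52·t ≡ 1 − 40 = -39 (mod 7).
    Reduce coefficients mod 7: 3·t ≡ 3 (mod 7).
    The inverse of 3 mod 7 is 5 (since 3·5 = 15 = 2·7 + 1), so t ≡ 5·3 = 15 ≡ 1 (mod 7).
    Then x = 40 + 52·1 = 92, valid modulo lcm(52, 7) = 364: x ≡ 92 (mod 364).
Verify: 92 mod 4 = 0 ✓, 92 mod 13 = 1 ✓, 92 mod 7 = 1 ✓.

x ≡ 92 (mod 364).


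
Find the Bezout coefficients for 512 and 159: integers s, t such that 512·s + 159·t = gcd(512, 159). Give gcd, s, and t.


Euclidean algorithm on (512, 159) — divide until remainder is 0:
  512 = 3 · 159 + 35
  159 = 4 · 35 + 19
  35 = 1 · 19 + 16
  19 = 1 · 16 + 3
  16 = 5 · 3 + 1
  3 = 3 · 1 + 0
gcd(512, 159) = 1.
Track Bezout coefficients alongside the remainders: start with r₀ = 512 = a·1 + b·0 (s = 1, t = 0) and r₁ = 159 = a·0 + b·1 (s = 0, t = 1); each new remainder r_{k+1} = r_{k-1} − q_k·r_k inherits s_{k+1} = s_{k-1} − q_k·s_k, t_{k+1} = t_{k-1} − q_k·t_k, so r_k = a·s_k + b·t_k at every step:
  q = 3: r = 35, s = 1 − 3·0 = 1, t = 0 − 3·1 = -3  (check: 512·1 + 159·(-3) = 35)
  q = 4: r = 19, s = 0 − 4·1 = -4, t = 1 − 4·(-3) = 13  (check: 512·(-4) + 159·13 = 19)
  q = 1: r = 16, s = 1 − 1·(-4) = 5, t = -3 − 1·13 = -16  (check: 512·5 + 159·(-16) = 16)
  q = 1: r = 3, s = -4 − 1·5 = -9, t = 13 − 1·(-16) = 29  (check: 512·(-9) + 159·29 = 3)
  q = 5: r = 1, s = 5 − 5·(-9) = 50, t = -16 − 5·29 = -161  (check: 512·50 + 159·(-161) = 1)
The row with r = 1 (the gcd) gives the Bezout coefficients s = 50, t = -161.
Result: 512 · (50) + 159 · (-161) = 1.

gcd(512, 159) = 1; s = 50, t = -161 (check: 512·50 + 159·(-161) = 1).


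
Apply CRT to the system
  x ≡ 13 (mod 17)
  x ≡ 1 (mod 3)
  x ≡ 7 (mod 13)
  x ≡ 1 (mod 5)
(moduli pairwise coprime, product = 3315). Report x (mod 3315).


Product of moduli M = 17 · 3 · 13 · 5 = 3315.
Merge one congruence at a time:
  Start: x ≡ 13 (mod 17).
  Combine with x ≡ 1 (mod 3); new modulus lcm = 51.
    Write x = 13 + 17·t and substitute into x ≡ 1 (mod 3): 17·t ≡ 1 − 13 = -12 (mod 3).
    Reduce coefficients mod 3: 2·t ≡ 0 (mod 3).
    The inverse of 2 mod 3 is 2 (since 2·2 = 4 = 1·3 + 1), so t ≡ 2·0 = 0 ≡ 0 (mod 3).
    Then x = 13 + 17·0 = 13, valid modulo lcm(17, 3) = 51: x ≡ 13 (mod 51).
  Combine with x ≡ 7 (mod 13); new modulus lcm = 663.
    Write x = 13 + 51·t and substitute into x ≡ 7 (mod 13): 51·t ≡ 7 − 13 = -6 (mod 13).
    Reduce coefficients mod 13: 12·t ≡ 7 (mod 13).
    The inverse of 12 mod 13 is 12 (since 12·12 = 144 = 11·13 + 1), so t ≡ 12·7 = 84 ≡ 6 (mod 13).
    Then x = 13 + 51·6 = 319, valid modulo lcm(51, 13) = 663: x ≡ 319 (mod 663).
  Combine with x ≡ 1 (mod 5); new modulus lcm = 3315.
    Write x = 319 + 663·t and substitute into x ≡ 1 (mod 5): 663·t ≡ 1 − 319 = -318 (mod 5).
    Reduce coefficients mod 5: 3·t ≡ 2 (mod 5).
    The inverse of 3 mod 5 is 2 (since 3·2 = 6 = 1·5 + 1), so t ≡ 2·2 = 4 ≡ 4 (mod 5).
    Then x = 319 + 663·4 = 2971, valid modulo lcm(663, 5) = 3315: x ≡ 2971 (mod 3315).
Verify against each original: 2971 mod 17 = 13, 2971 mod 3 = 1, 2971 mod 13 = 7, 2971 mod 5 = 1.

x ≡ 2971 (mod 3315).


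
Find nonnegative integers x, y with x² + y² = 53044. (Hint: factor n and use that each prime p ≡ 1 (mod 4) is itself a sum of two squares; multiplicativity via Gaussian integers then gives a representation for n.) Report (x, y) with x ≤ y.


Step 1: Factor n = 53044 = 2^2 · 89 · 149.
Step 2: Check the mod-4 condition on each prime factor: 2 = 2 (special); 89 ≡ 1 (mod 4), exponent 1; 149 ≡ 1 (mod 4), exponent 1.
All primes ≡ 3 (mod 4) appear to even exponent (or don't appear), so by the two-squares theorem n IS expressible as a sum of two squares.
Step 3: Build a representation. Group n = k² · m with k = 2 and m = 89 · 149 = 13261 (a product of primes ≡ 1 (mod 4)); a representation of m scales to one of n via (k·x)² + (k·y)² = k²(x² + y²). Each prime p ≡ 1 (mod 4) is itself a sum of two squares; find a² by testing p − a² for a perfect square:
  89: 89 − 1² = 88, 89 − 2² = 85, 89 − 3² = 80, 89 − 4² = 73, 89 − 5² = 64 = 8² ⇒ 89 = 5² + 8².
  149: 149 − 1² = 148, 149 − 2² = 145, 149 − 3² = 140, 149 − 4² = 133, 149 − 5² = 124, 149 − 6² = 113, 149 − 7² = 100 = 10² ⇒ 149 = 7² + 10².
  Combine using the Brahmagupta–Fibonacci identity (a² + b²)(c² + d²) = (ac − bd)² + (ad + bc)² = (ac + bd)² + (ad − bc)²:
  89 · 149 = 13261: from (5² + 8²)(7² + 10²), take (5·7 − 8·10, 5·10 + 8·7) = (35 − 80, 50 + 56) = (-45, 106); dropping signs (only squares matter) gives (45, 106); check 45² + 106² = 2025 + 11236 = 13261 ✓.
  Scale by k = 2: (2·45, 2·106) = (90, 212).
Step 4: Order so x ≤ y and verify: 90² + 212² = 8100 + 44944 = 53044 = n. ✓

n = 53044 = 90² + 212² (one valid representation with x ≤ y).


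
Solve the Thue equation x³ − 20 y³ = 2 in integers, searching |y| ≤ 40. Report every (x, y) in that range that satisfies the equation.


The equation is x³ - 20y³ = 2. For fixed y, x³ = 20·y³ + 2, so a solution requires the RHS to be a perfect cube.
Strategy: iterate y from -40 to 40, compute RHS = 20·y³ + 2, and check whether it is a (positive or negative) perfect cube.
Check small values of y:
  y = 0: RHS = 2 is not a perfect cube.
  y = 1: RHS = 22 is not a perfect cube.
  y = -1: RHS = -18 is not a perfect cube.
  y = 2: RHS = 162 is not a perfect cube.
  y = -2: RHS = -158 is not a perfect cube.
  y = 3: RHS = 542 is not a perfect cube.
  y = -3: RHS = -538 is not a perfect cube.
Continuing the search up to |y| = 40 finds no solutions either.
No (x, y) in the scanned range satisfies the equation.

No integer solutions with |y| ≤ 40.


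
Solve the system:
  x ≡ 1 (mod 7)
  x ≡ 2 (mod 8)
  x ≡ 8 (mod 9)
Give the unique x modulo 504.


Moduli 7, 8, 9 are pairwise coprime; by CRT there is a unique solution modulo M = 7 · 8 · 9 = 504.
Solve pairwise, accumulating the modulus:
  Start with x ≡ 1 (mod 7).
  Combine with x ≡ 2 (mod 8): since gcd(7, 8) = 1, we get a unique residue mod 56.
    Write x = 1 + 7·t and substitute into x ≡ 2 (mod 8): 7·t ≡ 2 − 1 = 1 (mod 8).
    The inverse of 7 mod 8 is 7 (since 7·7 = 49 = 6·8 + 1), so t ≡ 7·1 = 7 ≡ 7 (mod 8).
    Then x = 1 + 7·7 = 50, valid modulo lcm(7, 8) = 56: x ≡ 50 (mod 56).
  Combine with x ≡ 8 (mod 9): since gcd(56, 9) = 1, we get a unique residue mod 504.
    Write x = 50 + 56·t and substitute into x ≡ 8 (mod 9): 56·t ≡ 8 − 50 = -42 (mod 9).
    Reduce coefficients mod 9: 2·t ≡ 3 (mod 9).
    The inverse of 2 mod 9 is 5 (since 2·5 = 10 = 1·9 + 1), so t ≡ 5·3 = 15 ≡ 6 (mod 9).
    Then x = 50 + 56·6 = 386, valid modulo lcm(56, 9) = 504: x ≡ 386 (mod 504).
Verify: 386 mod 7 = 1 ✓, 386 mod 8 = 2 ✓, 386 mod 9 = 8 ✓.

x ≡ 386 (mod 504).


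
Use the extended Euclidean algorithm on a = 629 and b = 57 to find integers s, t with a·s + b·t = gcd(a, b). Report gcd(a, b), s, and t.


Euclidean algorithm on (629, 57) — divide until remainder is 0:
  629 = 11 · 57 + 2
  57 = 28 · 2 + 1
  2 = 2 · 1 + 0
gcd(629, 57) = 1.
Track Bezout coefficients alongside the remainders: start with r₀ = 629 = a·1 + b·0 (s = 1, t = 0) and r₁ = 57 = a·0 + b·1 (s = 0, t = 1); each new remainder r_{k+1} = r_{k-1} − q_k·r_k inherits s_{k+1} = s_{k-1} − q_k·s_k, t_{k+1} = t_{k-1} − q_k·t_k, so r_k = a·s_k + b·t_k at every step:
  q = 11: r = 2, s = 1 − 11·0 = 1, t = 0 − 11·1 = -11  (check: 629·1 + 57·(-11) = 2)
  q = 28: r = 1, s = 0 − 28·1 = -28, t = 1 − 28·(-11) = 309  (check: 629·(-28) + 57·309 = 1)
The row with r = 1 (the gcd) gives the Bezout coefficients s = -28, t = 309.
Result: 629 · (-28) + 57 · (309) = 1.

gcd(629, 57) = 1; s = -28, t = 309 (check: 629·(-28) + 57·309 = 1).


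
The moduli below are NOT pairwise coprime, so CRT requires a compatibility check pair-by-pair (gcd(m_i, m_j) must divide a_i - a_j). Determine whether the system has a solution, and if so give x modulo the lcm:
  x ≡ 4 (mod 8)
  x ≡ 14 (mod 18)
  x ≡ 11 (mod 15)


Moduli 8, 18, 15 are not pairwise coprime, so CRT works modulo lcm(m_i) when all pairwise compatibility conditions hold.
Pairwise compatibility: gcd(m_i, m_j) must divide a_i - a_j for every pair.
Merge one congruence at a time:
  Start: x ≡ 4 (mod 8).
  Combine with x ≡ 14 (mod 18): gcd(8, 18) = 2; 14 - 4 = 10, which IS divisible by 2, so compatible.
    Write x = 4 + 8·t and substitute into x ≡ 14 (mod 18): 8·t ≡ 14 − 4 = 10 (mod 18).
    Divide the congruence (and modulus) by g = 2: 4·t ≡ 5 (mod 9).
    The inverse of 4 mod 9 is 7 (since 4·7 = 28 = 3·9 + 1), so t ≡ 7·5 = 35 ≡ 8 (mod 9).
    Then x = 4 + 8·8 = 68, valid modulo lcm(8, 18) = 72: x ≡ 68 (mod 72).
  Combine with x ≡ 11 (mod 15): gcd(72, 15) = 3; 11 - 68 = -57, which IS divisible by 3, so compatible.
    Write x = 68 + 72·t and substitute into x ≡ 11 (mod 15): 72·t ≡ 11 − 68 = -57 (mod 15).
    Divide the congruence (and modulus) by g = 3: 24·t ≡ -19 (mod 5).
    Reduce coefficients mod 5: 4·t ≡ 1 (mod 5).
    The inverse of 4 mod 5 is 4 (since 4·4 = 16 = 3·5 + 1), so t ≡ 4·1 = 4 ≡ 4 (mod 5).
    Then x = 68 + 72·4 = 356, valid modulo lcm(72, 15) = 360: x ≡ 356 (mod 360).
Verify: 356 mod 8 = 4, 356 mod 18 = 14, 356 mod 15 = 11.

x ≡ 356 (mod 360).


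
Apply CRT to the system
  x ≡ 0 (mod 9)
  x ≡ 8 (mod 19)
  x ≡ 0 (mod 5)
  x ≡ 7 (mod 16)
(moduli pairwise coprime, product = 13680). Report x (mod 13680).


Product of moduli M = 9 · 19 · 5 · 16 = 13680.
Merge one congruence at a time:
  Start: x ≡ 0 (mod 9).
  Combine with x ≡ 8 (mod 19); new modulus lcm = 171.
    Write x = 0 + 9·t and substitute into x ≡ 8 (mod 19): 9·t ≡ 8 − 0 = 8 (mod 19).
    The inverse of 9 mod 19 is 17 (since 9·17 = 153 = 8·19 + 1), so t ≡ 17·8 = 136 ≡ 3 (mod 19).
    Then x = 0 + 9·3 = 27, valid modulo lcm(9, 19) = 171: x ≡ 27 (mod 171).
  Combine with x ≡ 0 (mod 5); new modulus lcm = 855.
    Write x = 27 + 171·t and substitute into x ≡ 0 (mod 5): 171·t ≡ 0 − 27 = -27 (mod 5).
    Reduce coefficients mod 5: 1·t ≡ 3 (mod 5).
    So t ≡ 3 (mod 5).
    Then x = 27 + 171·3 = 540, valid modulo lcm(171, 5) = 855: x ≡ 540 (mod 855).
  Combine with x ≡ 7 (mod 16); new modulus lcm = 13680.
    Write x = 540 + 855·t and substitute into x ≡ 7 (mod 16): 855·t ≡ 7 − 540 = -533 (mod 16).
    Reduce coefficients mod 16: 7·t ≡ 11 (mod 16).
    The inverse of 7 mod 16 is 7 (since 7·7 = 49 = 3·16 + 1), so t ≡ 7·11 = 77 ≡ 13 (mod 16).
    Then x = 540 + 855·13 = 11655, valid modulo lcm(855, 16) = 13680: x ≡ 11655 (mod 13680).
Verify against each original: 11655 mod 9 = 0, 11655 mod 19 = 8, 11655 mod 5 = 0, 11655 mod 16 = 7.

x ≡ 11655 (mod 13680).


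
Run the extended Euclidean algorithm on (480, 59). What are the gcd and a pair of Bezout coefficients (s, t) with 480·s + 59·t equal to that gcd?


Euclidean algorithm on (480, 59) — divide until remainder is 0:
  480 = 8 · 59 + 8
  59 = 7 · 8 + 3
  8 = 2 · 3 + 2
  3 = 1 · 2 + 1
  2 = 2 · 1 + 0
gcd(480, 59) = 1.
Track Bezout coefficients alongside the remainders: start with r₀ = 480 = a·1 + b·0 (s = 1, t = 0) and r₁ = 59 = a·0 + b·1 (s = 0, t = 1); each new remainder r_{k+1} = r_{k-1} − q_k·r_k inherits s_{k+1} = s_{k-1} − q_k·s_k, t_{k+1} = t_{k-1} − q_k·t_k, so r_k = a·s_k + b·t_k at every step:
  q = 8: r = 8, s = 1 − 8·0 = 1, t = 0 − 8·1 = -8  (check: 480·1 + 59·(-8) = 8)
  q = 7: r = 3, s = 0 − 7·1 = -7, t = 1 − 7·(-8) = 57  (check: 480·(-7) + 59·57 = 3)
  q = 2: r = 2, s = 1 − 2·(-7) = 15, t = -8 − 2·57 = -122  (check: 480·15 + 59·(-122) = 2)
  q = 1: r = 1, s = -7 − 1·15 = -22, t = 57 − 1·(-122) = 179  (check: 480·(-22) + 59·179 = 1)
The row with r = 1 (the gcd) gives the Bezout coefficients s = -22, t = 179.
Result: 480 · (-22) + 59 · (179) = 1.

gcd(480, 59) = 1; s = -22, t = 179 (check: 480·(-22) + 59·179 = 1).


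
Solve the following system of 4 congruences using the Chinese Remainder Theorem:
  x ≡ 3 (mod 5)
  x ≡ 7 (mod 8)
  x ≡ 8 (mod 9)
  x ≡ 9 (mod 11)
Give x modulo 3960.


Product of moduli M = 5 · 8 · 9 · 11 = 3960.
Merge one congruence at a time:
  Start: x ≡ 3 (mod 5).
  Combine with x ≡ 7 (mod 8); new modulus lcm = 40.
    Write x = 3 + 5·t and substitute into x ≡ 7 (mod 8): 5·t ≡ 7 − 3 = 4 (mod 8).
    The inverse of 5 mod 8 is 5 (since 5·5 = 25 = 3·8 + 1), so t ≡ 5·4 = 20 ≡ 4 (mod 8).
    Then x = 3 + 5·4 = 23, valid modulo lcm(5, 8) = 40: x ≡ 23 (mod 40).
  Combine with x ≡ 8 (mod 9); new modulus lcm = 360.
    Write x = 23 + 40·t and substitute into x ≡ 8 (mod 9): 40·t ≡ 8 − 23 = -15 (mod 9).
    Reduce coefficients mod 9: 4·t ≡ 3 (mod 9).
    The inverse of 4 mod 9 is 7 (since 4·7 = 28 = 3·9 + 1), so t ≡ 7·3 = 21 ≡ 3 (mod 9).
    Then x = 23 + 40·3 = 143, valid modulo lcm(40, 9) = 360: x ≡ 143 (mod 360).
  Combine with x ≡ 9 (mod 11); new modulus lcm = 3960.
    Write x = 143 + 360·t and substitute into x ≡ 9 (mod 11): 360·t ≡ 9 − 143 = -134 (mod 11).
    Reduce coefficients mod 11: 8·t ≡ 9 (mod 11).
    The inverse of 8 mod 11 is 7 (since 8·7 = 56 = 5·11 + 1), so t ≡ 7·9 = 63 ≡ 8 (mod 11).
    Then x = 143 + 360·8 = 3023, valid modulo lcm(360, 11) = 3960: x ≡ 3023 (mod 3960).
Verify against each original: 3023 mod 5 = 3, 3023 mod 8 = 7, 3023 mod 9 = 8, 3023 mod 11 = 9.

x ≡ 3023 (mod 3960).


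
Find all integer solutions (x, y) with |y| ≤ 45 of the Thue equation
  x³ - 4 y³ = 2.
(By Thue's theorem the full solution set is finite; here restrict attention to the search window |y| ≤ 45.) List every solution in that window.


The equation is x³ - 4y³ = 2. For fixed y, x³ = 4·y³ + 2, so a solution requires the RHS to be a perfect cube.
Strategy: iterate y from -45 to 45, compute RHS = 4·y³ + 2, and check whether it is a (positive or negative) perfect cube.
Check small values of y:
  y = 0: RHS = 2 is not a perfect cube.
  y = 1: RHS = 6 is not a perfect cube.
  y = -1: RHS = -2 is not a perfect cube.
  y = 2: RHS = 34 is not a perfect cube.
  y = -2: RHS = -30 is not a perfect cube.
  y = 3: RHS = 110 is not a perfect cube.
  y = -3: RHS = -106 is not a perfect cube.
Continuing the search up to |y| = 45 finds no solutions either.
No (x, y) in the scanned range satisfies the equation.

No integer solutions with |y| ≤ 45.
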